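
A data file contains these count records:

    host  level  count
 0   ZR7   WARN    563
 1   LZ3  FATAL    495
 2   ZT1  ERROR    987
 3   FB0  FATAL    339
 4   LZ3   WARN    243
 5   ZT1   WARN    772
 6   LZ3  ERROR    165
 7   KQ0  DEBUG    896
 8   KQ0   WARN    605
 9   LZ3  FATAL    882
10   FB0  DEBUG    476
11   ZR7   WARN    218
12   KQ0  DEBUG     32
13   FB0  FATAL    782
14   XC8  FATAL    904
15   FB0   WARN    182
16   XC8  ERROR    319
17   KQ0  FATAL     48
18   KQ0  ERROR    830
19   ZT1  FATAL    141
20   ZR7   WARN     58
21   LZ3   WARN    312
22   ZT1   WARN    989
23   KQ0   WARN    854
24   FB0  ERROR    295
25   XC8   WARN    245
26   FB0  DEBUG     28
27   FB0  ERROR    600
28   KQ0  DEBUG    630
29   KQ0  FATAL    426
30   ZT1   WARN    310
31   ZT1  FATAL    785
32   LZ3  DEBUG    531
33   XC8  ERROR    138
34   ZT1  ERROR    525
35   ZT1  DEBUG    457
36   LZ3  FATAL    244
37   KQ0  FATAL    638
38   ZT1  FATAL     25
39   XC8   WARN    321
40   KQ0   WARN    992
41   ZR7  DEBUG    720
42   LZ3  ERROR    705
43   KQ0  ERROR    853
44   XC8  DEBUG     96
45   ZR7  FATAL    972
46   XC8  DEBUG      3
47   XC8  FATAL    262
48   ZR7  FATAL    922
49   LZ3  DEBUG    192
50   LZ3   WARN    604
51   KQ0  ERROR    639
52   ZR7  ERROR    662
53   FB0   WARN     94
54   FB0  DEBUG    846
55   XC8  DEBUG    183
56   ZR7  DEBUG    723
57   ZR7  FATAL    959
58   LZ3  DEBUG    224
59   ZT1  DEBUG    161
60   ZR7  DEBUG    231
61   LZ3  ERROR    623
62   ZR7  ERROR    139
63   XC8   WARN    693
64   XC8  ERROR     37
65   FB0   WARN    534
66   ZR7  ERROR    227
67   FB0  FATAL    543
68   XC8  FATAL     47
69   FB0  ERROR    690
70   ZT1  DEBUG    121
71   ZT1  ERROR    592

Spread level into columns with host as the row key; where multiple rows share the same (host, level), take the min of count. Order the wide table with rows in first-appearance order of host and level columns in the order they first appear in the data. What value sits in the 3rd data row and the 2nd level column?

25

With rows in first-appearance order of host, row 3 is host=ZT1. level columns in first-appearance order: WARN, FATAL, ERROR, DEBUG; column 2 is FATAL.
Long rows with host=ZT1, level=FATAL: min(141, 785, 25) = 25.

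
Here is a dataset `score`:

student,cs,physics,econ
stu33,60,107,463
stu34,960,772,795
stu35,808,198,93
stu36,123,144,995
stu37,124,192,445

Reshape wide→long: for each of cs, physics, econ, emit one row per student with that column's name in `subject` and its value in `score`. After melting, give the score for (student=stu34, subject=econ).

Unpivoting turns each (student, wide-column) pair into one long row.
The wide cell at row stu34, column econ holds 795, so the long row (stu34, econ) has score=795.

795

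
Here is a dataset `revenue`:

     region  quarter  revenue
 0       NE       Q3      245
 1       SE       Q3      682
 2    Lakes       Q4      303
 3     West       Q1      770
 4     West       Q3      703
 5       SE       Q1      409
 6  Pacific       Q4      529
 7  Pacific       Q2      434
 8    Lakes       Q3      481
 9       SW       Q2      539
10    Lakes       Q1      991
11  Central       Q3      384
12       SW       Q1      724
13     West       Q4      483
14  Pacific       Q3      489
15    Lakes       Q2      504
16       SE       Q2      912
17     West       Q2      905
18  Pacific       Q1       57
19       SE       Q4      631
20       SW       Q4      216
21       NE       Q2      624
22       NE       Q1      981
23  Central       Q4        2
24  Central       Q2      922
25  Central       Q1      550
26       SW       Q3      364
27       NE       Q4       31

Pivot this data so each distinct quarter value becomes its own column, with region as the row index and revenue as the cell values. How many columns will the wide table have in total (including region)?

1 column for region plus 4 distinct quarter values → 5 columns.

5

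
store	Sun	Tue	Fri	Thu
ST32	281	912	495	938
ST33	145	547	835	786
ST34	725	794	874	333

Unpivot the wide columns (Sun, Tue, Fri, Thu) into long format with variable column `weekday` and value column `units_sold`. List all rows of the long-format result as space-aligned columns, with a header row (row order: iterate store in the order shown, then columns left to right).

store  weekday  units_sold
ST32   Sun      281       
ST32   Tue      912       
ST32   Fri      495       
ST32   Thu      938       
ST33   Sun      145       
ST33   Tue      547       
ST33   Fri      835       
ST33   Thu      786       
ST34   Sun      725       
ST34   Tue      794       
ST34   Fri      874       
ST34   Thu      333       

Each (store, column) pair becomes one row: 3 × 4 = 12 rows.
For example, (ST32, Sun) → units_sold=281.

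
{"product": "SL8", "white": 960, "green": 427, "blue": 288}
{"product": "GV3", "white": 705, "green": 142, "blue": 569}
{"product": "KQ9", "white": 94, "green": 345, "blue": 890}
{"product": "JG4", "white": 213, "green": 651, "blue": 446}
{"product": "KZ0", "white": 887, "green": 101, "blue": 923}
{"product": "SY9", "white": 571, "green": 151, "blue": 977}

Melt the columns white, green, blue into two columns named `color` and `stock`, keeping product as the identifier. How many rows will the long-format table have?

18

6 product values × 3 melted columns = 18 rows.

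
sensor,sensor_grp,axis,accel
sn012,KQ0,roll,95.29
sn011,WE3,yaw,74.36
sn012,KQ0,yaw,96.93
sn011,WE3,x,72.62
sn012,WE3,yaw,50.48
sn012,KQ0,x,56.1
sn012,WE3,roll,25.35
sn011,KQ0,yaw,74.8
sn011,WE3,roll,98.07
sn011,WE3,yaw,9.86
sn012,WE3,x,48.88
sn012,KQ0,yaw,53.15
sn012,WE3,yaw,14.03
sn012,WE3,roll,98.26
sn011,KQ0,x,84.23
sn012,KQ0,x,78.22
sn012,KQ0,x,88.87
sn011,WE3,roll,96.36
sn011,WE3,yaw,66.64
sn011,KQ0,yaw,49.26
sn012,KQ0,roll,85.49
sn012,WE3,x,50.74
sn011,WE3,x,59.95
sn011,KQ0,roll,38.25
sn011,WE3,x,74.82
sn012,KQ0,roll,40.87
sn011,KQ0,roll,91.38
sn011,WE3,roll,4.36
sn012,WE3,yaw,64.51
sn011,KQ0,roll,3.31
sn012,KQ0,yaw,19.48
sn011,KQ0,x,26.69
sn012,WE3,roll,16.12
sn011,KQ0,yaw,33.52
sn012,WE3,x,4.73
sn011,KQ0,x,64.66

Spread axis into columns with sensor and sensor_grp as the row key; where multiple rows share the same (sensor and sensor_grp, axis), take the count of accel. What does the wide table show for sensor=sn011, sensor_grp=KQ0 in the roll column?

3

Rows with sensor=sn011, sensor_grp=KQ0 and axis=roll: accel values are 38.25, 91.38, 3.31.
3 rows match — count = 3.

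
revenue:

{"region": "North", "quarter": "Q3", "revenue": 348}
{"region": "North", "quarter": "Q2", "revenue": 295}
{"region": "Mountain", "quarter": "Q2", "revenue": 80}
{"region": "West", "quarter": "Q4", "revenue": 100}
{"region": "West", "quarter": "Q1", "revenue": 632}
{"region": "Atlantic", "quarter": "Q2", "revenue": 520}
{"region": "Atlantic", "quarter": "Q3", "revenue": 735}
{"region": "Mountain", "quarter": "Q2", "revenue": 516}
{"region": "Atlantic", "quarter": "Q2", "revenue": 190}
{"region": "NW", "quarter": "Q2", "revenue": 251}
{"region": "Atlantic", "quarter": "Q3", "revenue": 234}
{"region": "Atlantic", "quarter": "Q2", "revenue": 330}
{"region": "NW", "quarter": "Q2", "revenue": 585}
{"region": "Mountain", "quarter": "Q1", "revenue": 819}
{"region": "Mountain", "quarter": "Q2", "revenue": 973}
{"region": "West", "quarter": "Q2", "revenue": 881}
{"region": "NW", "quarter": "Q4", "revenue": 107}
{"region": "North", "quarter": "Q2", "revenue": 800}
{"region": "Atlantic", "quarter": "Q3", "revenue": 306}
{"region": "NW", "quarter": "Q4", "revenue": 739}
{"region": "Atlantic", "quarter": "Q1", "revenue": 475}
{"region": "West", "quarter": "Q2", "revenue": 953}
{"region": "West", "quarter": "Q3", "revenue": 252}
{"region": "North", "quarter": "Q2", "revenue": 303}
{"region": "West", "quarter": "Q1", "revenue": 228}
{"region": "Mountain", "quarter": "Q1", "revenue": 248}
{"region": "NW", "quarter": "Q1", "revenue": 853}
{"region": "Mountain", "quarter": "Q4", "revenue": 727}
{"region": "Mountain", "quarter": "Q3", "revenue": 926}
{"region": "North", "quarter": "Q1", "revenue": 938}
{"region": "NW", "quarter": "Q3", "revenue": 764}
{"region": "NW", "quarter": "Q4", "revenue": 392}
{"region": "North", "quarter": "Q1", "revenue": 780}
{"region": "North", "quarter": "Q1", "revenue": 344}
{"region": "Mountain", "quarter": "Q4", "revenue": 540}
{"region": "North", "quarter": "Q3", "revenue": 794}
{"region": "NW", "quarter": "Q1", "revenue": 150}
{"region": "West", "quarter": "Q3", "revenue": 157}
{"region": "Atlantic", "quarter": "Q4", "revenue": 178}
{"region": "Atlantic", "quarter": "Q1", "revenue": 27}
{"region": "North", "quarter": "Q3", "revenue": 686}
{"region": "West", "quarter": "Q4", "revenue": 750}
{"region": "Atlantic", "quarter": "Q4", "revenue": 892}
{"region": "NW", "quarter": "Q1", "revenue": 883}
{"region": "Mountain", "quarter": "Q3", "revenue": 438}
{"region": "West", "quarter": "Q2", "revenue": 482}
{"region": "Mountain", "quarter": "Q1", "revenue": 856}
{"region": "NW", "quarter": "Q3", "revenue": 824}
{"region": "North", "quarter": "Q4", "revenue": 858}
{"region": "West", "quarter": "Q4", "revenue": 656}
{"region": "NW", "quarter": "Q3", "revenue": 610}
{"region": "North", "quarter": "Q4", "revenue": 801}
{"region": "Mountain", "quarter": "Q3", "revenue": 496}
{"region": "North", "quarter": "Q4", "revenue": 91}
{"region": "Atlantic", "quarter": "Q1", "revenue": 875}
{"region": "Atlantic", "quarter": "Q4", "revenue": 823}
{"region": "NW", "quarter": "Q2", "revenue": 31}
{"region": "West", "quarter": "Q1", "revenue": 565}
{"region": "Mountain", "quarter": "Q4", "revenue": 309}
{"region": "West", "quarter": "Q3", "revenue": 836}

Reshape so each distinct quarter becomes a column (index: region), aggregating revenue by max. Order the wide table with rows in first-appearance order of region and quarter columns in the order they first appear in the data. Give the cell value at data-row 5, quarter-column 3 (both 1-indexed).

With rows in first-appearance order of region, row 5 is region=NW. quarter columns in first-appearance order: Q3, Q2, Q4, Q1; column 3 is Q4.
Long rows with region=NW, quarter=Q4: max(107, 739, 392) = 739.

739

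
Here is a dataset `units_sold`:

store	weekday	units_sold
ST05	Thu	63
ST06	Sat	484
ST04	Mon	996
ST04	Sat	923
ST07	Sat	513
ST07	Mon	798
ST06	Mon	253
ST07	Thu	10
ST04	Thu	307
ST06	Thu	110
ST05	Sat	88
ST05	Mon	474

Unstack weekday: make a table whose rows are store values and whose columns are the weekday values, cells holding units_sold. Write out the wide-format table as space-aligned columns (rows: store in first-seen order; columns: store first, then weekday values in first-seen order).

store  Thu  Sat  Mon
ST05   63   88   474
ST06   110  484  253
ST04   307  923  996
ST07   10   513  798

Columns: store plus the 3 distinct weekday values (Thu, Sat, Mon).
For example, row ST05 column Thu takes units_sold=63 from the long row (ST05, Thu).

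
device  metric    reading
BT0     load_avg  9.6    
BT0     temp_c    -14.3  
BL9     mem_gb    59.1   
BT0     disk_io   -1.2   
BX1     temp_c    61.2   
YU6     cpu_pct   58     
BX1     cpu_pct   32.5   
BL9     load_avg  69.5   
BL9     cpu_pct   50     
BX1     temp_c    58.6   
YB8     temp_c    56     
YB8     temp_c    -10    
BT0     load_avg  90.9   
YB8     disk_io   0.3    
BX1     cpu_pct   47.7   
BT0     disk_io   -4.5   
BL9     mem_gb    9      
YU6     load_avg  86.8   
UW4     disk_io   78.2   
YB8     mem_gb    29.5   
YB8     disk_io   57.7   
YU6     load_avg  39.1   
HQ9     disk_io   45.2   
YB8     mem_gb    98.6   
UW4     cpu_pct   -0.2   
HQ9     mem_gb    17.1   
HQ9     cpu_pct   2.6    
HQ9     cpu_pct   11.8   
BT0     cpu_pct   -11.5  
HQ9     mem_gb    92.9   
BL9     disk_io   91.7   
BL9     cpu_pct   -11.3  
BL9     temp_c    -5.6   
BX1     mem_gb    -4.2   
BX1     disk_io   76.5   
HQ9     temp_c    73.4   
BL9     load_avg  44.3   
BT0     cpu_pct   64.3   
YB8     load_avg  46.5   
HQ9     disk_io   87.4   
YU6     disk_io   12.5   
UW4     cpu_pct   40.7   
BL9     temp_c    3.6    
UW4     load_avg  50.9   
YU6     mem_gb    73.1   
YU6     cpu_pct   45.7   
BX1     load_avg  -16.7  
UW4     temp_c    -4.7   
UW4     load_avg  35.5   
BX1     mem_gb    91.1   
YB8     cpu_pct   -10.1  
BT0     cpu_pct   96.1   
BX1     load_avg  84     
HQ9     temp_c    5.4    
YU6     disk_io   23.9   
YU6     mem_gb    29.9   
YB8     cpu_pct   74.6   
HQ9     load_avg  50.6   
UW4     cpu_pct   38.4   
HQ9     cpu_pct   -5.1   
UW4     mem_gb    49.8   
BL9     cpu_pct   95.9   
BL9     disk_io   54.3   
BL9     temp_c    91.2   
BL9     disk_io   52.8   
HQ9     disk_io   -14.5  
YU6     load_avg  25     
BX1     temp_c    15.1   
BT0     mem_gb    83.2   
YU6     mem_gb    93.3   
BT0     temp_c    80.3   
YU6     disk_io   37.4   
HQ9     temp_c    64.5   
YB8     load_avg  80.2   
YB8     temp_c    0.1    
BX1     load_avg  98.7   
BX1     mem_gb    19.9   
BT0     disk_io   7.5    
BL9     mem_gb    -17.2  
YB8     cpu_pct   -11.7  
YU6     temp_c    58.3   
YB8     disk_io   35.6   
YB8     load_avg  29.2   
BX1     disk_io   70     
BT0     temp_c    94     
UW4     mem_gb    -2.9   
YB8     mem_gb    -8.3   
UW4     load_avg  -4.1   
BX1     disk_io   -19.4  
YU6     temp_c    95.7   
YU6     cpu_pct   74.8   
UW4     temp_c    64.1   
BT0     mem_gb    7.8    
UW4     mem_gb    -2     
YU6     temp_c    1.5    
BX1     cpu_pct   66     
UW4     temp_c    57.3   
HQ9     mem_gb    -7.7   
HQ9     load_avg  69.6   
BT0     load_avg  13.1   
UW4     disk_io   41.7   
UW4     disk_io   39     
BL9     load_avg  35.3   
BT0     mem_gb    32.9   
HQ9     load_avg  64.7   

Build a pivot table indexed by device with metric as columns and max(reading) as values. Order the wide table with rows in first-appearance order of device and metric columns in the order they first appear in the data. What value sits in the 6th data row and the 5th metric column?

With rows in first-appearance order of device, row 6 is device=UW4. metric columns in first-appearance order: load_avg, temp_c, mem_gb, disk_io, cpu_pct; column 5 is cpu_pct.
Long rows with device=UW4, metric=cpu_pct: max(-0.2, 40.7, 38.4) = 40.7.

40.7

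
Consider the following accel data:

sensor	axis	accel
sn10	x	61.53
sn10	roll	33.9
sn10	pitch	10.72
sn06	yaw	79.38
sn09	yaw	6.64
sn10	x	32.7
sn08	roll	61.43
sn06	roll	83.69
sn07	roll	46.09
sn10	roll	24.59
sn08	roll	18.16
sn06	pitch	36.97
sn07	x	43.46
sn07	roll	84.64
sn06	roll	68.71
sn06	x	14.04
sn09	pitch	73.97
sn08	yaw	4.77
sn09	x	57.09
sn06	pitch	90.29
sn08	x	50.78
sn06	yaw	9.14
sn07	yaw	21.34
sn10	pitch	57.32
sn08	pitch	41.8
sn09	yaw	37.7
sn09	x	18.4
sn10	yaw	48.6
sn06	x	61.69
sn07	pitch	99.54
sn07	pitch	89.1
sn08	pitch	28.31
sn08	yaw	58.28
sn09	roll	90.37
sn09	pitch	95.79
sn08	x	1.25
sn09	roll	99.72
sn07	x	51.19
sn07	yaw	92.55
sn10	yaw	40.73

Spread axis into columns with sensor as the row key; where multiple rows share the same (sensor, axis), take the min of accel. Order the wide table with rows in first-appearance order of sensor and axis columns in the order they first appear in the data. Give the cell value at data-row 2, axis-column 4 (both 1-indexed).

9.14

With rows in first-appearance order of sensor, row 2 is sensor=sn06. axis columns in first-appearance order: x, roll, pitch, yaw; column 4 is yaw.
Long rows with sensor=sn06, axis=yaw: min(79.38, 9.14) = 9.14.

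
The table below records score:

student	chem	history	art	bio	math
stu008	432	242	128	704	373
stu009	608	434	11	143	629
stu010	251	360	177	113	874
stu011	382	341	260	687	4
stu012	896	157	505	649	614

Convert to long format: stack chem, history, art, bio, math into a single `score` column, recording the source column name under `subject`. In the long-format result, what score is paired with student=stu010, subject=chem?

Unpivoting turns each (student, wide-column) pair into one long row.
The wide cell at row stu010, column chem holds 251, so the long row (stu010, chem) has score=251.

251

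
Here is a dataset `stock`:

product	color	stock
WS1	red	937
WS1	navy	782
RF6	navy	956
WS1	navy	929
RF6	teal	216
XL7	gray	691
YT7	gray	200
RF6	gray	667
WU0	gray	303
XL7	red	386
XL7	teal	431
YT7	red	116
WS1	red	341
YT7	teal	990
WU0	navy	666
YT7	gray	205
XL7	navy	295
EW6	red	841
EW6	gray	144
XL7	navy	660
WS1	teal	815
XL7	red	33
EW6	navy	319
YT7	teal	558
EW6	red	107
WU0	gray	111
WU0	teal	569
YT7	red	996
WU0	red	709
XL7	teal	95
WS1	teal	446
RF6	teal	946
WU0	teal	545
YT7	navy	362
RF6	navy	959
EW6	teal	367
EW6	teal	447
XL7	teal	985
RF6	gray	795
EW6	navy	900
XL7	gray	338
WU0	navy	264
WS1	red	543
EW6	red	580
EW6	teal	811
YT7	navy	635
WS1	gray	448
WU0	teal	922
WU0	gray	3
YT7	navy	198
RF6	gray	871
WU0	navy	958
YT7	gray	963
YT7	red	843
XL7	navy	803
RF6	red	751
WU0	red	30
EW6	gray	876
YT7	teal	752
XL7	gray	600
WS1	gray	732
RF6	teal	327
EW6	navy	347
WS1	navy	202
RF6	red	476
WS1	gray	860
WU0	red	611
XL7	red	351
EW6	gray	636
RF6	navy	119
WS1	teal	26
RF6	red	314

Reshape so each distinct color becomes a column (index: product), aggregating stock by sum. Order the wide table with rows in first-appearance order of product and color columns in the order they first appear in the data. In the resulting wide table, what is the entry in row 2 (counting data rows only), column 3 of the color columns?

1489

With rows in first-appearance order of product, row 2 is product=RF6. color columns in first-appearance order: red, navy, teal, gray; column 3 is teal.
Long rows with product=RF6, color=teal: 216 + 946 + 327 = 1489.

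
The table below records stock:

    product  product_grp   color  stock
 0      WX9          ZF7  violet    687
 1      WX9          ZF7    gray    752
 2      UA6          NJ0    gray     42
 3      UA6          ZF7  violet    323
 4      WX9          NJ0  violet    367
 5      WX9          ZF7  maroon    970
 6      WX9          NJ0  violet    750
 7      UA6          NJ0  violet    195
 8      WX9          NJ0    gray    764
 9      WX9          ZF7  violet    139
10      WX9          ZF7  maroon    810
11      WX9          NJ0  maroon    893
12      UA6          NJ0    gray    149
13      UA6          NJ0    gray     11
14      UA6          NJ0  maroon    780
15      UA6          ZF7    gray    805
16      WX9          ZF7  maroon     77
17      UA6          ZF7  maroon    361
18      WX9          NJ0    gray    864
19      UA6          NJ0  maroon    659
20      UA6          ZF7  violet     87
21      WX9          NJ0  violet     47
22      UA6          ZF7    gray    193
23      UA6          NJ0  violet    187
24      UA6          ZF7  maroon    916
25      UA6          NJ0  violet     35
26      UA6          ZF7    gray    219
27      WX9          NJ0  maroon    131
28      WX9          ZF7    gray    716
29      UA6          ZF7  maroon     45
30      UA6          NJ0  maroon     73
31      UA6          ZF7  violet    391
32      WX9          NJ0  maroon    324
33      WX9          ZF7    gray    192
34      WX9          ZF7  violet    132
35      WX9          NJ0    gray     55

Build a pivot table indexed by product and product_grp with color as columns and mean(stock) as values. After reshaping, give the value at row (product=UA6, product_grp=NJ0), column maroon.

504

Rows with product=UA6, product_grp=NJ0 and color=maroon: stock values are 780, 659, 73.
(780 + 659 + 73) / 3 = 504.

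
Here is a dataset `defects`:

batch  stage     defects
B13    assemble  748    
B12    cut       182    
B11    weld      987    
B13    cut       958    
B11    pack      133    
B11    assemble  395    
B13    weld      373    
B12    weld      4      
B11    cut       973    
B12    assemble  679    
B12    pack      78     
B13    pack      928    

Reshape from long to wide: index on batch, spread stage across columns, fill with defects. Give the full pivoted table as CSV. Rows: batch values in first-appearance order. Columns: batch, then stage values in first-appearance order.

batch,assemble,cut,weld,pack
B13,748,958,373,928
B12,679,182,4,78
B11,395,973,987,133

Columns: batch plus the 4 distinct stage values (assemble, cut, weld, pack).
For example, row B13 column assemble takes defects=748 from the long row (B13, assemble).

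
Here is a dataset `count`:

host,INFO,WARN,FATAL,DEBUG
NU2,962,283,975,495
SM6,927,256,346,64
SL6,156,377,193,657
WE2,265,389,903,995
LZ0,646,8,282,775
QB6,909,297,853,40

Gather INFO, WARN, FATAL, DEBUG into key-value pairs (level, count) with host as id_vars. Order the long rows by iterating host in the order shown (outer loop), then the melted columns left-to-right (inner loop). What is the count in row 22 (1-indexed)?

297

24 rows total (6 × 4). Row 22: index ⌊(22-1)/4⌋ = 5 into host → QB6; (22-1) mod 4 = 1 into the melted columns → WARN.
So row 22 is (QB6, WARN, 297); count = 297.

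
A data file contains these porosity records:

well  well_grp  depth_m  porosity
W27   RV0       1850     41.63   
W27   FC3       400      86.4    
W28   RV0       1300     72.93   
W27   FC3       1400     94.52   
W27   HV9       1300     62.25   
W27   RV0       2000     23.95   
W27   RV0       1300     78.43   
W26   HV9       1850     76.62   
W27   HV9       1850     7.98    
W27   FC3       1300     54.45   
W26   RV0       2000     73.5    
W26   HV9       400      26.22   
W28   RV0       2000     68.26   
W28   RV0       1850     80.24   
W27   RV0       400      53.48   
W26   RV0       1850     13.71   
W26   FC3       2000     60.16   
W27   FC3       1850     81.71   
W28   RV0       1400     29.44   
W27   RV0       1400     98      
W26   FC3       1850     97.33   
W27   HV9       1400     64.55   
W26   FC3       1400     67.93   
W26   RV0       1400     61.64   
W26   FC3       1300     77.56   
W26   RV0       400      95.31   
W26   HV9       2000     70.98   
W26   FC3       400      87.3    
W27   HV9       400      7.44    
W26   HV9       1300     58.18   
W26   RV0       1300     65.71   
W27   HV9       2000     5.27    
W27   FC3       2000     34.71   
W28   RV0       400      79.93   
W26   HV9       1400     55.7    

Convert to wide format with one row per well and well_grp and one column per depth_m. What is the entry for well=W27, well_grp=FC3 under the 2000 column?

34.71

Wide layout: rows indexed by well and well_grp, columns are the 5 distinct depth_m values (1850, 400, 1300, 1400, 2000).
Cell (well=W27, well_grp=FC3, depth_m=2000) draws from the long row where well=W27, well_grp=FC3 and depth_m=2000, which has porosity=34.71.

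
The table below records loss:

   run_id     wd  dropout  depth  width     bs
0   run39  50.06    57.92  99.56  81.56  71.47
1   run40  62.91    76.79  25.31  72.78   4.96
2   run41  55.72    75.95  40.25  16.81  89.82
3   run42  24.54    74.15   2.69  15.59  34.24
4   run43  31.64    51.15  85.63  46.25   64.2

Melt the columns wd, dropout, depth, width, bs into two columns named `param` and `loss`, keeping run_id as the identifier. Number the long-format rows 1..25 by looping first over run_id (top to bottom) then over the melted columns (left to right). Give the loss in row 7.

76.79

25 rows total (5 × 5). Row 7: index ⌊(7-1)/5⌋ = 1 into run_id → run40; (7-1) mod 5 = 1 into the melted columns → dropout.
So row 7 is (run40, dropout, 76.79); loss = 76.79.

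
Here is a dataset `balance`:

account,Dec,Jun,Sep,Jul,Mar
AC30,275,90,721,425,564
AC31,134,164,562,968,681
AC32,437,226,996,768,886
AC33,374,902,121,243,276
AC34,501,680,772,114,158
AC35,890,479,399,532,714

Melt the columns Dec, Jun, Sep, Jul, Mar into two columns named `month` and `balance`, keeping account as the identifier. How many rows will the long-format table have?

30

6 account values × 5 melted columns = 30 rows.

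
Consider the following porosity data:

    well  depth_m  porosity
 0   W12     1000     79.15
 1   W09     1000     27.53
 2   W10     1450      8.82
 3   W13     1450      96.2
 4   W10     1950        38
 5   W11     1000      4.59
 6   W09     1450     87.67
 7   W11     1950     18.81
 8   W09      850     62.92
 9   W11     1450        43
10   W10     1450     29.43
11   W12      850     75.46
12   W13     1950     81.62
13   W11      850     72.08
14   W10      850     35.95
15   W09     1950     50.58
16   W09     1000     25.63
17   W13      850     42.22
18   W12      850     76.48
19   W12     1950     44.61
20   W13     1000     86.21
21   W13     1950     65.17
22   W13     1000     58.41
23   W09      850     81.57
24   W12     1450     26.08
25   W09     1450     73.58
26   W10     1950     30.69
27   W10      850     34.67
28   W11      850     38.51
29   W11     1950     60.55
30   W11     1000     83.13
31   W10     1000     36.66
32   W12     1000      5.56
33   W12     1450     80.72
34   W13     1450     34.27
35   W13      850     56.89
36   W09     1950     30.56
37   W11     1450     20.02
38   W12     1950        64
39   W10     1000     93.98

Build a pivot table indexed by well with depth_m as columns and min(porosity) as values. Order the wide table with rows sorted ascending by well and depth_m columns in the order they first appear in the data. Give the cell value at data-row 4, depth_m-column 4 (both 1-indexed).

75.46

With rows sorted ascending by well, row 4 is well=W12. depth_m columns in first-appearance order: 1000, 1450, 1950, 850; column 4 is 850.
Long rows with well=W12, depth_m=850: min(75.46, 76.48) = 75.46.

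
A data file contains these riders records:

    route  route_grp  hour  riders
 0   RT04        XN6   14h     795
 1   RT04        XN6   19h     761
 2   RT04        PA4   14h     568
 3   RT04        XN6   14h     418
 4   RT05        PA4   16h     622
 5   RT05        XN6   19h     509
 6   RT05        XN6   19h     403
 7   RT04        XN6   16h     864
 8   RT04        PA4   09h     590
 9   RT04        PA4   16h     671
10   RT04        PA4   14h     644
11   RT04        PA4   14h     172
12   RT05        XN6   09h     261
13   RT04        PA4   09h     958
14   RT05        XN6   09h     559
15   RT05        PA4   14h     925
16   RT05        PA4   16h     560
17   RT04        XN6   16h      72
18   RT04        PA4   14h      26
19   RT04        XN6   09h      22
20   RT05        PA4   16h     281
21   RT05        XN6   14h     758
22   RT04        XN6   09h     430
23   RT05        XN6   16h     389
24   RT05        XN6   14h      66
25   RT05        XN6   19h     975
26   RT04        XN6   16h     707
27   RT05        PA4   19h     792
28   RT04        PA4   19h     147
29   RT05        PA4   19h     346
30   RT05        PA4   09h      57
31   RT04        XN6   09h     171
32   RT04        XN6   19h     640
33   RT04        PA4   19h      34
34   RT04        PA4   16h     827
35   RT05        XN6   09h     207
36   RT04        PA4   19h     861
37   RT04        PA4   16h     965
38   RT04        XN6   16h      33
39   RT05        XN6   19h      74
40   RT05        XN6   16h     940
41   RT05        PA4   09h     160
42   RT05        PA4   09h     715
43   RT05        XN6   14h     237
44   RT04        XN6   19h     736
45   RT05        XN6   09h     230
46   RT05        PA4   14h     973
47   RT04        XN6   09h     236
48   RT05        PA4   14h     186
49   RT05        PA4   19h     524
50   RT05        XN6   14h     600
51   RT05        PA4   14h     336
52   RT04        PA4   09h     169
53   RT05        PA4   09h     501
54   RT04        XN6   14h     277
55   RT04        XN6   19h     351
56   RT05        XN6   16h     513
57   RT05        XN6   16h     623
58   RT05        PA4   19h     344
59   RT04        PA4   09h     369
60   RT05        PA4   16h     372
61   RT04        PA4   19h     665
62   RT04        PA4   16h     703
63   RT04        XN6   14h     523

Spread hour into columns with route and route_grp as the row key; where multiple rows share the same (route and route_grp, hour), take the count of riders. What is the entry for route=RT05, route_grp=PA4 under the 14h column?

4

Rows with route=RT05, route_grp=PA4 and hour=14h: riders values are 925, 973, 186, 336.
4 rows match — count = 4.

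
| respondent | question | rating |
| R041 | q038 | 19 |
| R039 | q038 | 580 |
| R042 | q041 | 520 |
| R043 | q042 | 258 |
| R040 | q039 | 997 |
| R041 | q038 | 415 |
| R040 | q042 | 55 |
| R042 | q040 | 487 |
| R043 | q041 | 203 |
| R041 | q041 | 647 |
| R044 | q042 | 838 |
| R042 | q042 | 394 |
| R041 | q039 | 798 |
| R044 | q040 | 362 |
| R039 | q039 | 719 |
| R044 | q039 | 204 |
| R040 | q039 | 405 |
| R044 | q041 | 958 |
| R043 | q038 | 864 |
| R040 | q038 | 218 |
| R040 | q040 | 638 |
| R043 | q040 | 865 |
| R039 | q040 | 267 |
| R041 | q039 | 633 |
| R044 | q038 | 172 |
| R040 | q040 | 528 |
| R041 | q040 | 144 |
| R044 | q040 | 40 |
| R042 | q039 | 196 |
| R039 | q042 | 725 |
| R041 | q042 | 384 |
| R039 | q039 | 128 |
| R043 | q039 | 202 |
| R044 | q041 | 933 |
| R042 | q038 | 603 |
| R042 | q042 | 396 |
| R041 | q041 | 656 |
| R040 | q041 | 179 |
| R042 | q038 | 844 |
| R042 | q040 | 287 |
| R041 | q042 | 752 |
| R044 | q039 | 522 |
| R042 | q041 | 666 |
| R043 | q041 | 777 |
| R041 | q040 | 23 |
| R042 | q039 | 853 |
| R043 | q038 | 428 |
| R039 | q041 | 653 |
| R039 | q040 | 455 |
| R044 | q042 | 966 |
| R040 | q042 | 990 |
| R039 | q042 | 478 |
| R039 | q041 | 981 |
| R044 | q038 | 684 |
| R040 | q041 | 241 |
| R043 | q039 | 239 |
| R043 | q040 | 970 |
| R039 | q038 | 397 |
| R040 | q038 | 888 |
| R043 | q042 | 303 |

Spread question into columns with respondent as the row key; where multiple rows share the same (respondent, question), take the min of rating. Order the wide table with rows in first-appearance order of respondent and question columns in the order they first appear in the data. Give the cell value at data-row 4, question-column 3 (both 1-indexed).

258

With rows in first-appearance order of respondent, row 4 is respondent=R043. question columns in first-appearance order: q038, q041, q042, q039, q040; column 3 is q042.
Long rows with respondent=R043, question=q042: min(258, 303) = 258.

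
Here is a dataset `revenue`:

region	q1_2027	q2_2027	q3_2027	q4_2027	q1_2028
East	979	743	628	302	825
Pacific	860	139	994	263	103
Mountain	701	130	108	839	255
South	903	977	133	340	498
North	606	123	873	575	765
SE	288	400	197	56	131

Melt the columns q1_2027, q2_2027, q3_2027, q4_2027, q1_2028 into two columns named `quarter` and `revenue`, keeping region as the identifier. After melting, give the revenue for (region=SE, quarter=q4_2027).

56

Unpivoting turns each (region, wide-column) pair into one long row.
The wide cell at row SE, column q4_2027 holds 56, so the long row (SE, q4_2027) has revenue=56.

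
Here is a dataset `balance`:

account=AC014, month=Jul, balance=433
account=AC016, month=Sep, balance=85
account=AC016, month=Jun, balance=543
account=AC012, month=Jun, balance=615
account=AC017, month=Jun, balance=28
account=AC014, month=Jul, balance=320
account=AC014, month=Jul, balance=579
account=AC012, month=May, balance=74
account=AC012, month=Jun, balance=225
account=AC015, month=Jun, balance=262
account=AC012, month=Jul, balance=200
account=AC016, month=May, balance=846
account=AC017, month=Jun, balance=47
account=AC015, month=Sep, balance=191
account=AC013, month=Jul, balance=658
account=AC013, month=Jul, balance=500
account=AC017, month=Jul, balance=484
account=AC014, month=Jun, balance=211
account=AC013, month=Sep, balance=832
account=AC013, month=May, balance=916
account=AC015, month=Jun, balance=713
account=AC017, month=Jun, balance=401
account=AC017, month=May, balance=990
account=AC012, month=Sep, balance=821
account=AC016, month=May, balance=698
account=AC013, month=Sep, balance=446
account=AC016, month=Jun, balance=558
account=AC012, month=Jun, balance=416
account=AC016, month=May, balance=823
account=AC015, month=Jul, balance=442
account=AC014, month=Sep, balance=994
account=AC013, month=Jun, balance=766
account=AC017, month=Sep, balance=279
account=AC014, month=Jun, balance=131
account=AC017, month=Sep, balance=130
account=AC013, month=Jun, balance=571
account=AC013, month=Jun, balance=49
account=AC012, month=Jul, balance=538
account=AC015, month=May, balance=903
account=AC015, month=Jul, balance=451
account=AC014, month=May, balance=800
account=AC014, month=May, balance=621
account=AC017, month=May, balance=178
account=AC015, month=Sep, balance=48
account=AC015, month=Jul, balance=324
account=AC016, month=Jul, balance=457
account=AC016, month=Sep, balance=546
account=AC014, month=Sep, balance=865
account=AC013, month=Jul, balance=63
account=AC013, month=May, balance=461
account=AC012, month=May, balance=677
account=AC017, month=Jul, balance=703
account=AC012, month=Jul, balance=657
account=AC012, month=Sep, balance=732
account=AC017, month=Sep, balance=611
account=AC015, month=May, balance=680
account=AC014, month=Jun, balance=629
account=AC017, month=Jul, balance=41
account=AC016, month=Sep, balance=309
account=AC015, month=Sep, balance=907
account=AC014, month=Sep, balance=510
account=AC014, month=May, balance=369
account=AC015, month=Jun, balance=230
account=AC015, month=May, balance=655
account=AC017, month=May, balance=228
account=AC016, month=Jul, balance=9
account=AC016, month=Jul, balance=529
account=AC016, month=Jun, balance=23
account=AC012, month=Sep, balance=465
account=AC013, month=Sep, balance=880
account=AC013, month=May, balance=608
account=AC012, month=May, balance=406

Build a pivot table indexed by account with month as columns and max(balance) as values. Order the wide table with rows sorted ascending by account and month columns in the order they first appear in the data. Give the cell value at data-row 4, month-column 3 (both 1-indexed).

With rows sorted ascending by account, row 4 is account=AC015. month columns in first-appearance order: Jul, Sep, Jun, May; column 3 is Jun.
Long rows with account=AC015, month=Jun: max(262, 713, 230) = 713.

713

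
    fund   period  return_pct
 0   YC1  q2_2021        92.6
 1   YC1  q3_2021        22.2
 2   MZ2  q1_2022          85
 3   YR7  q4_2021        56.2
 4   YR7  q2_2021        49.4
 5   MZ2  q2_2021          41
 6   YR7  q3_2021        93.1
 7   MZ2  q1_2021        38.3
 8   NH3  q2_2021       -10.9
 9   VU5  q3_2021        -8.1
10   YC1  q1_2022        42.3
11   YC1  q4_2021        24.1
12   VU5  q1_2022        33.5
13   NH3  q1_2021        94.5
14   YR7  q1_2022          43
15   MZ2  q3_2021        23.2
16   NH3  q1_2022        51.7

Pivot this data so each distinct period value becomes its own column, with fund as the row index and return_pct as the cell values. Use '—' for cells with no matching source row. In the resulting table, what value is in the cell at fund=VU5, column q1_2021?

No long-format row has fund=VU5 and period=q1_2021, so the cell is —.

—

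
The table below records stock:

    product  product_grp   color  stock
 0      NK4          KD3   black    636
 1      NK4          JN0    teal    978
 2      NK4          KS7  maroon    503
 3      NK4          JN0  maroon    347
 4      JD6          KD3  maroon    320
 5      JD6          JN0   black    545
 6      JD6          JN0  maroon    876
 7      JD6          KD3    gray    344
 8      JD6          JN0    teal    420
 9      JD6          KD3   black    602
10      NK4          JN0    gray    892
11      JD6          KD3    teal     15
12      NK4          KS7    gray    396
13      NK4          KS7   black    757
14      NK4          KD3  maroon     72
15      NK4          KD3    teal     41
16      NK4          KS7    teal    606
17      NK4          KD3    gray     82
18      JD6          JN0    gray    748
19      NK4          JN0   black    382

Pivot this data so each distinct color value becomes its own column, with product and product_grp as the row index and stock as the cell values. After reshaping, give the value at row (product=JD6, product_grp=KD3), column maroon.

320

Wide layout: rows indexed by product and product_grp, columns are the 4 distinct color values (black, teal, maroon, gray).
Cell (product=JD6, product_grp=KD3, color=maroon) draws from the long row where product=JD6, product_grp=KD3 and color=maroon, which has stock=320.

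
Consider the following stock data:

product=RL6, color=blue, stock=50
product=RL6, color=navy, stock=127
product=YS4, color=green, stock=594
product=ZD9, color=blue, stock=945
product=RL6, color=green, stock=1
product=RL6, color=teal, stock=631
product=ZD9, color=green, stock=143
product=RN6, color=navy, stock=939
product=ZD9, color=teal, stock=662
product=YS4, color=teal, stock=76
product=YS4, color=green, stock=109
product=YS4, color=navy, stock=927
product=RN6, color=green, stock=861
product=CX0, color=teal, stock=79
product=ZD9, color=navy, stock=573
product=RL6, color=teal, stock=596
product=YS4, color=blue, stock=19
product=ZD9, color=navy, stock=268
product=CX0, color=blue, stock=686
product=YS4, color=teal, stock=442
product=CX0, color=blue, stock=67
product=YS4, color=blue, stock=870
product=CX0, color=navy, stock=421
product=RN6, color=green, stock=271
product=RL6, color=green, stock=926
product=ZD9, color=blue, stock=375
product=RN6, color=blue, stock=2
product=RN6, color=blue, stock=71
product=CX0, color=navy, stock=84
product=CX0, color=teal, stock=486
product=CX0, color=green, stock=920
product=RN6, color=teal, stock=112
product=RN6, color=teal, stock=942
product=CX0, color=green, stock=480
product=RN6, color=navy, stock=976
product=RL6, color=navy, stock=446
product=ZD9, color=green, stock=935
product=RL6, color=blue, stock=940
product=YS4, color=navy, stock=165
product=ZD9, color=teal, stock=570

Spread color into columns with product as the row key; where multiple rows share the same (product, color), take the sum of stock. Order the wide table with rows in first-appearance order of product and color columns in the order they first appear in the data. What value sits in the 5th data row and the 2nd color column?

With rows in first-appearance order of product, row 5 is product=CX0. color columns in first-appearance order: blue, navy, green, teal; column 2 is navy.
Long rows with product=CX0, color=navy: 421 + 84 = 505.

505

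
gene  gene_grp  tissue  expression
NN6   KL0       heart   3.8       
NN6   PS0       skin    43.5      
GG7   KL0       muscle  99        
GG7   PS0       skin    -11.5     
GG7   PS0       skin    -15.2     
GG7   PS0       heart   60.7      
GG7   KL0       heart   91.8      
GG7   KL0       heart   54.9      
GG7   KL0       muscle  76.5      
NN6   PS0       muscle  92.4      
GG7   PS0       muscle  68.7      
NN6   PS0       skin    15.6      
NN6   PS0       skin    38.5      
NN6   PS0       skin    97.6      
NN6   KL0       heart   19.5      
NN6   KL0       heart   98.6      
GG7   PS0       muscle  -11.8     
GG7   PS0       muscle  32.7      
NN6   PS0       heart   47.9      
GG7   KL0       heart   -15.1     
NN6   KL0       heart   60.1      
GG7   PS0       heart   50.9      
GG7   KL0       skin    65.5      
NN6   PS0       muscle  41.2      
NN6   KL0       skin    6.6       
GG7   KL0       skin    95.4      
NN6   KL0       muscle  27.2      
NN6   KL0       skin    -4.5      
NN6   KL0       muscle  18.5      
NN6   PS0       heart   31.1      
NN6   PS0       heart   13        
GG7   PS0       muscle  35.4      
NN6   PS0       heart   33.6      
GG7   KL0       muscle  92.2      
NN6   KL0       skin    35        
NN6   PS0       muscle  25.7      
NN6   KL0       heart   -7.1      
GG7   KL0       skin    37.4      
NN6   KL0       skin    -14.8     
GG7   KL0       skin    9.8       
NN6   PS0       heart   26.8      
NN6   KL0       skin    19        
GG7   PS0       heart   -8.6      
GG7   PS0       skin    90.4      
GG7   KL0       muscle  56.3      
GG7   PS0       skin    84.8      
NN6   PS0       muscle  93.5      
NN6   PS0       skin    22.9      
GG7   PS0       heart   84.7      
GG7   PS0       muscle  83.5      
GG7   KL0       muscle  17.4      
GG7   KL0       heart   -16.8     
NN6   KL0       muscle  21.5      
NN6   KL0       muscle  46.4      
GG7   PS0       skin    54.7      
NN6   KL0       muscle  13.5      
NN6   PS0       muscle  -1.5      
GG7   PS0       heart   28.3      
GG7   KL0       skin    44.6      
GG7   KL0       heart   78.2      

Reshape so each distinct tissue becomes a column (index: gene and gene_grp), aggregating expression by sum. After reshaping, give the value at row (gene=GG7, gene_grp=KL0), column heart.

Rows with gene=GG7, gene_grp=KL0 and tissue=heart: expression values are 91.8, 54.9, -15.1, -16.8, 78.2.
91.8 + 54.9 + -15.1 + -16.8 + 78.2 = 193.

193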